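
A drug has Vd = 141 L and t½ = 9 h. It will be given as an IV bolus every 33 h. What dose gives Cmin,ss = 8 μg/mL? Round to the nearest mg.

13197 mg

τ/t½ = 33/9 ≈ 3.6667, so f = (1/2)^(33/9) ≈ 0.078745.
Cmin,ss = (D/Vd)·f/(1−f), so D = Cmin,ss·Vd·(1−f)/f.
D = 8 × 141 × (1−f)/f ≈ 8 × 141 × 11.69922 ≈ 13196.72 mg.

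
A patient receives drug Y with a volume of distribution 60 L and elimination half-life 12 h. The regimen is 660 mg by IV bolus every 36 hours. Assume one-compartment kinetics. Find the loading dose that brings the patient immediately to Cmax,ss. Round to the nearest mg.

f = (1/2)^(36/12) ≈ 0.125000; accumulation ratio R = 1/(1−f) ≈ 1.14286.
Loading dose to hit Cmax,ss on first dose: D_load = D_maint·R ≈ 660 × 1.14286 ≈ 754.29 mg.

754 mg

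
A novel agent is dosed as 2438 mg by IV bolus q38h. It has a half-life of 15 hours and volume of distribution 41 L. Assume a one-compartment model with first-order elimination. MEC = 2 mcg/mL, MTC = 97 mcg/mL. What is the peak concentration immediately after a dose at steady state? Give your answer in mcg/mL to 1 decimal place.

71.9 mcg/mL

τ/t½ = 38/15 ≈ 2.5333, so fraction remaining f = (1/2)^(38/15) ≈ 0.1727.
Accumulation ratio R = 1/(1 − f) ≈ 1/0.8273 ≈ 1.2088.
Each bolus raises the concentration by D/Vd = 2438/41 ≈ 59.463 mcg/mL.
Steady-state peak Cmax,ss = C₀·R ≈ 59.463 × 1.2088 ≈ 71.879 mcg/mL.
Peak 71.9 mcg/mL vs MTC 97 mcg/mL: below toxic threshold.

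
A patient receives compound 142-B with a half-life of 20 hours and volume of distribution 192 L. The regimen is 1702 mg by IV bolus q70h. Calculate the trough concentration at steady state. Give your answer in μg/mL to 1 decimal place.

0.9 μg/mL

τ/t½ = 70/20 ≈ 3.5, so fraction remaining f = (1/2)^(70/20) ≈ 0.0884.
Accumulation ratio R = 1/(1 − f) ≈ 1/0.9116 ≈ 1.0970.
Single-dose peak C₀ = D/Vd = 1702/192 ≈ 8.865 μg/mL.
Steady-state peak Cmax,ss = C₀·R ≈ 8.865 × 1.0970 ≈ 9.725 μg/mL.
Steady-state trough Cmin,ss = Cmax,ss·f ≈ 9.725 × 0.0884 ≈ 0.860 μg/mL.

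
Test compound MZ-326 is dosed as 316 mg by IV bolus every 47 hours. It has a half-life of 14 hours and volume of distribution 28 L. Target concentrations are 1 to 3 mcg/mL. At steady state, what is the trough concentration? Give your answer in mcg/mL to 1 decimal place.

1.2 mcg/mL

τ/t½ = 47/14 ≈ 3.3571, so fraction remaining f = (1/2)^(47/14) ≈ 0.0976.
Single-dose peak C₀ = D/Vd = 316/28 ≈ 11.286 mcg/mL.
Steady-state trough Cmin,ss = C₀·f/(1−f) ≈ 11.286 × 0.0976/0.9024 ≈ 1.221 mcg/mL.
Trough 1.2 mcg/mL vs MEC 1 mcg/mL: adequate.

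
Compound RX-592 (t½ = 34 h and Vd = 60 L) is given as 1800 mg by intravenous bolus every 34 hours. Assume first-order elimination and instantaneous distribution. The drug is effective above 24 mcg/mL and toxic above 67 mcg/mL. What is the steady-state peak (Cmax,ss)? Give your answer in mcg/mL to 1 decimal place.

τ = 34 h = 1 half-life, so f = (1/2)^1 = 0.5.
At steady state, R = 1/(1 − 0.5) = 2/1.
Single-dose peak C₀ = D/Vd = 1800/60 = 30 mcg/mL.
Steady-state peak Cmax,ss = C₀·R = 30 × 2/1 ≈ 60.000 mcg/mL.
Peak 60.0 mcg/mL vs MTC 67 mcg/mL: below toxic threshold.

60.0 mcg/mL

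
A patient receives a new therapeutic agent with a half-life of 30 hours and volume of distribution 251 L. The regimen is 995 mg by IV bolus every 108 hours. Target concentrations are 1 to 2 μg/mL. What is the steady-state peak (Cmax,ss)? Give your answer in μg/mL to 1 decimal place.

4.3 μg/mL

k = ln2/t½ = ln2/30 ≈ 0.023105 h⁻¹; fraction remaining f = e^(−kτ) = e^(−0.023105×108) ≈ 0.0825.
At steady state, accumulation factor R = 1/(1 − e^(−kτ)) ≈ 1.0899.
Each bolus raises the concentration by D/Vd = 995/251 ≈ 3.964 μg/mL.
Steady-state peak Cmax,ss = C₀·R ≈ 3.964 × 1.0899 ≈ 4.320 μg/mL.
Peak 4.3 μg/mL vs MTC 2 μg/mL: exceeds toxic threshold.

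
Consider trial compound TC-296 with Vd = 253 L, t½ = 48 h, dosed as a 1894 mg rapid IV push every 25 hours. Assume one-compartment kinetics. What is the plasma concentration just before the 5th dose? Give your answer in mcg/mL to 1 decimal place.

13.2 mcg/mL

f = (1/2)^(τ/t½) = (1/2)^(25/48) ≈ 0.6970.
C₀ = D/Vd = 1894/253 ≈ 7.486 mcg/mL.
Before the 5th dose, 4 doses have been given. Superposition: Cmin = C₀·(f + f² + … + f^4).
≈ 7.486 × (0.6970 + 0.4858 + 0.3386 + 0.2360) ≈ 7.486 × 1.7574 ≈ 13.156 mcg/mL.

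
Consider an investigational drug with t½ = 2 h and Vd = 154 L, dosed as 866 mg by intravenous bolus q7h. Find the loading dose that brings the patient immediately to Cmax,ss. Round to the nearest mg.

f = (1/2)^(7/2) ≈ 0.088388; accumulation ratio R = 1/(1−f) ≈ 1.09696.
Loading dose to hit Cmax,ss on first dose: D_load = D_maint·R ≈ 866 × 1.09696 ≈ 949.97 mg.

950 mg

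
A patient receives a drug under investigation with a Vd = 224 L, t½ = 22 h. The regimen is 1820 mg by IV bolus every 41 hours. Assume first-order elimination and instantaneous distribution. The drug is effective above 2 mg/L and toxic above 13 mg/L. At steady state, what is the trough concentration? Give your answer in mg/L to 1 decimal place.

3.1 mg/L

k = ln2/t½ = ln2/22 ≈ 0.031507 h⁻¹; fraction remaining f = e^(−kτ) = e^(−0.031507×41) ≈ 0.2748.
Single-dose peak C₀ = D/Vd = 1820/224 ≈ 8.125 mg/L.
Steady-state trough Cmin,ss = C₀·f/(1−f) ≈ 8.125 × 0.2748/0.7252 ≈ 3.079 mg/L.
Trough 3.1 mg/L vs MEC 2 mg/L: adequate.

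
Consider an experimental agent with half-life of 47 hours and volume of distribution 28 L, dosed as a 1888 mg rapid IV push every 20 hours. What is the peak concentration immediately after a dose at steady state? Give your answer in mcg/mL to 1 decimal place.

τ/t½ = 20/47 ≈ 0.42553, so fraction remaining f = (1/2)^(20/47) ≈ 0.7446.
Accumulation ratio R = 1/(1 − f) ≈ 1/0.2554 ≈ 3.9154.
Each bolus raises the concentration by D/Vd = 1888/28 ≈ 67.429 mcg/mL.
Steady-state peak Cmax,ss = C₀·R ≈ 67.429 × 3.9154 ≈ 264.012 mcg/mL.

264.0 mcg/mL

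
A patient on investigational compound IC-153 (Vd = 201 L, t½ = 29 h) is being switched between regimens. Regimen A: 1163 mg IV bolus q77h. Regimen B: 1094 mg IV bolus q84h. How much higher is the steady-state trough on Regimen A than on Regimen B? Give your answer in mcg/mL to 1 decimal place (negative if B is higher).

Regimen A: f = (1/2)^(77/29) ≈ 0.1587; Cmin,ss = (1163/201)·f/(1−f) ≈ 1.091 mcg/mL.
Regimen B: f = (1/2)^(84/29) ≈ 0.1343; Cmin,ss = (1094/201)·f/(1−f) ≈ 0.844 mcg/mL.
Difference ≈ 1.091 − 0.844 ≈ 0.247 mcg/mL.

0.2 mcg/mL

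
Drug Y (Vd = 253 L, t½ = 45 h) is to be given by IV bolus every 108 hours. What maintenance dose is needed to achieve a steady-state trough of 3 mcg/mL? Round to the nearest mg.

τ/t½ = 108/45 ≈ 2.4, so f = (1/2)^(108/45) ≈ 0.189465.
Cmin,ss = (D/Vd)·f/(1−f), so D = Cmin,ss·Vd·(1−f)/f.
D = 3 × 253 × (1−f)/f ≈ 3 × 253 × 4.27802 ≈ 3247.02 mg.

3247 mg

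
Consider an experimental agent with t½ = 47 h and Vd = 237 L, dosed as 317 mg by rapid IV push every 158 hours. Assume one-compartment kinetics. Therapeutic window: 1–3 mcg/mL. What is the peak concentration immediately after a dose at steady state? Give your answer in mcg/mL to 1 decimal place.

Over one 158-h interval, 158/47 ≈ 3.3617 half-lives elapse, leaving f ≈ 0.0973 of each dose.
At steady state, accumulation factor R = 1/(1 − e^(−kτ)) ≈ 1.1078.
Each bolus raises the concentration by D/Vd = 317/237 ≈ 1.338 mcg/mL.
Steady-state peak Cmax,ss = C₀·R ≈ 1.338 × 1.1078 ≈ 1.482 mcg/mL.
Peak 1.5 mcg/mL vs MTC 3 mcg/mL: below toxic threshold.

1.5 mcg/mL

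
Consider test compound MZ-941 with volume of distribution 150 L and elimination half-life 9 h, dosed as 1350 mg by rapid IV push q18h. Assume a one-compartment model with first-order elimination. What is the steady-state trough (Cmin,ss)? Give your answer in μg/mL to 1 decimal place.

The dosing interval is 2 half-lives, so f = 2^(−2) = 0.25.
At steady state, R = 1/(1 − 0.25) = 4/3.
Single-dose peak C₀ = D/Vd = 1350/150 = 9 μg/mL.
Steady-state peak Cmax,ss = C₀·R = 9 × 4/3 ≈ 12.000 μg/mL.
Steady-state trough Cmin,ss = Cmax,ss·f ≈ 12.000 × 0.25 ≈ 3.000 μg/mL.

3.0 μg/mL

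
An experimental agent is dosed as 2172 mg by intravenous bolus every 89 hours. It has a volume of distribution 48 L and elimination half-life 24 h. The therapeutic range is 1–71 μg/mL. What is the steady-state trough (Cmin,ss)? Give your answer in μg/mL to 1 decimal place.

k = ln2/t½ = ln2/24 ≈ 0.028881 h⁻¹; fraction remaining f = e^(−kτ) = e^(−0.028881×89) ≈ 0.0765.
At steady state, accumulation factor R = 1/(1 − e^(−kτ)) ≈ 1.0828.
Each bolus raises the concentration by D/Vd = 2172/48 ≈ 45.250 μg/mL.
Cmax,ss = C₀/(1 − f) ≈ 45.250/0.9235 ≈ 48.998 μg/mL.
One interval later, Cmin,ss = Cmax,ss·e^(−kτ) ≈ 48.998 × 0.0765 ≈ 3.748 μg/mL.
Trough 3.7 μg/mL vs MEC 1 μg/mL: adequate.

3.7 μg/mL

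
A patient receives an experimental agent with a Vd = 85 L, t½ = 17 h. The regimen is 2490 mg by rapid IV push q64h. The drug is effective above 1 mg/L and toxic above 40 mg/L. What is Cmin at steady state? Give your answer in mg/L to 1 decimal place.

τ/t½ = 64/17 ≈ 3.7647, so fraction remaining f = (1/2)^(64/17) ≈ 0.0736.
Single-dose peak C₀ = D/Vd = 2490/85 ≈ 29.294 mg/L.
Steady-state trough Cmin,ss = C₀·f/(1−f) ≈ 29.294 × 0.0736/0.9264 ≈ 2.327 mg/L.
Trough 2.3 mg/L vs MEC 1 mg/L: adequate.

2.3 mg/L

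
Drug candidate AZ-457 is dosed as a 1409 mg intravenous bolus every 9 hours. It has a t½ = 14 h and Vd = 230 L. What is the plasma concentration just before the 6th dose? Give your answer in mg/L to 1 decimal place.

f = (1/2)^(τ/t½) = (1/2)^(9/14) ≈ 0.6404.
C₀ = D/Vd = 1409/230 ≈ 6.126 mg/L.
Before the 6th dose, 5 doses have been given. Superposition: Cmin = C₀·(f + f² + … + f^5).
≈ 6.126 × (0.6404 + 0.4101 + 0.2626 + 0.1682 + 0.1077) ≈ 6.126 × 1.5890 ≈ 9.734 mg/L.

9.7 mg/L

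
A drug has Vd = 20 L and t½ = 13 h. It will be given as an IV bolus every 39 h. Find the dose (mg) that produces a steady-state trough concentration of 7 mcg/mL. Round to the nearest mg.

980 mg

τ/t½ = 39/13 ≈ 3, so f = (1/2)^(39/13) ≈ 0.125000.
Cmin,ss = (D/Vd)·f/(1−f), so D = Cmin,ss·Vd·(1−f)/f.
D = 7 × 20 × (1−f)/f ≈ 7 × 20 × 7.00000 ≈ 980.00 mg.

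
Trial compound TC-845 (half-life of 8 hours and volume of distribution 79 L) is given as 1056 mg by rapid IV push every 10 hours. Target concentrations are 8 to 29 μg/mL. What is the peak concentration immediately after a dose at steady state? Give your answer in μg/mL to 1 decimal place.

Over one 10-h interval, 10/8 ≈ 1.25 half-lives elapse, leaving f ≈ 0.4204 of each dose.
Accumulation ratio R = 1/(1 − f) ≈ 1/0.5796 ≈ 1.7253.
Single-dose peak C₀ = D/Vd = 1056/79 ≈ 13.367 μg/mL.
Cmax,ss = C₀/(1 − f) ≈ 13.367/0.5796 ≈ 23.062 μg/mL.
Peak 23.1 μg/mL vs MTC 29 μg/mL: below toxic threshold.

23.1 μg/mL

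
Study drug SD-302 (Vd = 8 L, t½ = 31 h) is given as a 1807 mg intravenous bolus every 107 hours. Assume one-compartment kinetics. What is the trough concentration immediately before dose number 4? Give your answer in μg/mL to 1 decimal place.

f = (1/2)^(τ/t½) = (1/2)^(107/31) ≈ 0.0914.
C₀ = D/Vd = 1807/8 ≈ 225.875 μg/mL.
Before the 4th dose, 3 doses have been given. Superposition: Cmin = C₀·(f + f² + … + f^3).
≈ 225.875 × (0.0914 + 0.0084 + 0.0008) ≈ 225.875 × 0.1006 ≈ 22.723 μg/mL.

22.7 μg/mL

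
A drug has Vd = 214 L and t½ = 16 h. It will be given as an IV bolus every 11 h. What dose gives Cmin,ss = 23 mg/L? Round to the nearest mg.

3005 mg

τ/t½ = 11/16 ≈ 0.6875, so f = (1/2)^(11/16) ≈ 0.620929.
Cmin,ss = (D/Vd)·f/(1−f), so D = Cmin,ss·Vd·(1−f)/f.
D = 23 × 214 × (1−f)/f ≈ 23 × 214 × 0.61049 ≈ 3004.83 mg.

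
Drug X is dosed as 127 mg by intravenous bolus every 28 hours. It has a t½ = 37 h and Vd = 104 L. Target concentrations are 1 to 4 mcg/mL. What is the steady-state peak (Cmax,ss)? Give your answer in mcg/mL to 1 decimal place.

Over one 28-h interval, 28/37 ≈ 0.75676 half-lives elapse, leaving f ≈ 0.5918 of each dose.
Accumulation ratio R = 1/(1 − f) ≈ 1/0.4082 ≈ 2.4498.
Each bolus raises the concentration by D/Vd = 127/104 ≈ 1.221 mcg/mL.
Steady-state peak Cmax,ss = C₀·R ≈ 1.221 × 2.4498 ≈ 2.991 mcg/mL.
Peak 3.0 mcg/mL vs MTC 4 mcg/mL: below toxic threshold.

3.0 mcg/mL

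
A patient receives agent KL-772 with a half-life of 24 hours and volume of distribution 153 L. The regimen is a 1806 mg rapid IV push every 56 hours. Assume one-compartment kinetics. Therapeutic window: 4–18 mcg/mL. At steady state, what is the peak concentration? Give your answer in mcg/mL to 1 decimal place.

k = ln2/t½ = ln2/24 ≈ 0.028881 h⁻¹; fraction remaining f = e^(−kτ) = e^(−0.028881×56) ≈ 0.1984.
At steady state, accumulation factor R = 1/(1 − e^(−kτ)) ≈ 1.2475.
Each bolus raises the concentration by D/Vd = 1806/153 ≈ 11.804 mcg/mL.
Steady-state peak Cmax,ss = C₀·R ≈ 11.804 × 1.2475 ≈ 14.725 mcg/mL.
Peak 14.7 mcg/mL vs MTC 18 mcg/mL: below toxic threshold.

14.7 mcg/mL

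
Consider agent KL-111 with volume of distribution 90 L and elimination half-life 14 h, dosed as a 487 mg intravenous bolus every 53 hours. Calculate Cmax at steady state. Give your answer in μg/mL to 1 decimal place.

5.8 μg/mL

Over one 53-h interval, 53/14 ≈ 3.7857 half-lives elapse, leaving f ≈ 0.0725 of each dose.
At steady state, accumulation factor R = 1/(1 − e^(−kτ)) ≈ 1.0782.
Single-dose peak C₀ = D/Vd = 487/90 ≈ 5.411 μg/mL.
Cmax,ss = C₀/(1 − f) ≈ 5.411/0.9275 ≈ 5.834 μg/mL.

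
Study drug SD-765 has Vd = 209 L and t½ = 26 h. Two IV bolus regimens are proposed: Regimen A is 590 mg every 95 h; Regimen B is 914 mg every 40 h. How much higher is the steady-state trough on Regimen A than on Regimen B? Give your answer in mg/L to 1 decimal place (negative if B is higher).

Regimen A: f = (1/2)^(95/26) ≈ 0.0794; Cmin,ss = (590/209)·f/(1−f) ≈ 0.243 mg/L.
Regimen B: f = (1/2)^(40/26) ≈ 0.3443; Cmin,ss = (914/209)·f/(1−f) ≈ 2.296 mg/L.
Difference ≈ 0.243 − 2.296 ≈ -2.053 mg/L.

-2.1 mg/L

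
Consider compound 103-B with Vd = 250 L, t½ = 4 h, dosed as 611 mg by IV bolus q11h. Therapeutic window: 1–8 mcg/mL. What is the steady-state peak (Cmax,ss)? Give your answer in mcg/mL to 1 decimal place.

2.9 mcg/mL

k = ln2/t½ = ln2/4 ≈ 0.173287 h⁻¹; fraction remaining f = e^(−kτ) = e^(−0.173287×11) ≈ 0.1487.
At steady state, accumulation factor R = 1/(1 − e^(−kτ)) ≈ 1.1747.
Each bolus raises the concentration by D/Vd = 611/250 ≈ 2.444 mcg/mL.
Steady-state peak Cmax,ss = C₀·R ≈ 2.444 × 1.1747 ≈ 2.871 mcg/mL.
Peak 2.9 mcg/mL vs MTC 8 mcg/mL: below toxic threshold.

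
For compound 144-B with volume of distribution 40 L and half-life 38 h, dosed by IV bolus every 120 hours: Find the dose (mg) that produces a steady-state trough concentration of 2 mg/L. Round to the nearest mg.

τ/t½ = 120/38 ≈ 3.1579, so f = (1/2)^(120/38) ≈ 0.112042.
Cmin,ss = (D/Vd)·f/(1−f), so D = Cmin,ss·Vd·(1−f)/f.
D = 2 × 40 × (1−f)/f ≈ 2 × 40 × 7.92522 ≈ 634.02 mg.

634 mg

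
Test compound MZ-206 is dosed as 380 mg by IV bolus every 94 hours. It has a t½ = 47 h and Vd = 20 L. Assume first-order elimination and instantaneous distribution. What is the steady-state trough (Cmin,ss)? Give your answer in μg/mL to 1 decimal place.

The dosing interval is 2 half-lives, so f = 2^(−2) = 0.25.
At steady state, R = 1/(1 − 0.25) = 4/3.
Single-dose peak C₀ = D/Vd = 380/20 = 19 μg/mL.
Steady-state peak Cmax,ss = C₀·R = 19 × 4/3 ≈ 25.333 μg/mL.
Steady-state trough Cmin,ss = Cmax,ss·f ≈ 25.333 × 0.25 ≈ 6.333 μg/mL.

6.3 μg/mL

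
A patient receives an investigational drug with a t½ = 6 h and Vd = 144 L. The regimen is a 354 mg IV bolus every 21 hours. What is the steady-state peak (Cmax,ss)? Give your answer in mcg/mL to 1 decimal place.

2.7 mcg/mL

τ/t½ = 21/6 ≈ 3.5, so fraction remaining f = (1/2)^(21/6) ≈ 0.0884.
Accumulation ratio R = 1/(1 − f) ≈ 1/0.9116 ≈ 1.0970.
Each bolus raises the concentration by D/Vd = 354/144 ≈ 2.458 mcg/mL.
Cmax,ss = C₀/(1 − f) ≈ 2.458/0.9116 ≈ 2.696 mcg/mL.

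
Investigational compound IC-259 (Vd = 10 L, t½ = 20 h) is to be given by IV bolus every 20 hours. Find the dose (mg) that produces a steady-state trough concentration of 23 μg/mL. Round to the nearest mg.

230 mg

τ/t½ = 20/20 ≈ 1, so f = (1/2)^(20/20) ≈ 0.500000.
Cmin,ss = (D/Vd)·f/(1−f), so D = Cmin,ss·Vd·(1−f)/f.
D = 23 × 10 × (1−f)/f ≈ 23 × 10 × 1.00000 ≈ 230.00 mg.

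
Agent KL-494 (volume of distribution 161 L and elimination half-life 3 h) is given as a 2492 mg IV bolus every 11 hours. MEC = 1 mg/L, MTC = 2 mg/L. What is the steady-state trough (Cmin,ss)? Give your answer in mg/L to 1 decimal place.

Over one 11-h interval, 11/3 ≈ 3.6667 half-lives elapse, leaving f ≈ 0.0787 of each dose.
At steady state, accumulation factor R = 1/(1 − e^(−kτ)) ≈ 1.0854.
Single-dose peak C₀ = D/Vd = 2492/161 ≈ 15.478 mg/L.
Steady-state peak Cmax,ss = C₀·R ≈ 15.478 × 1.0854 ≈ 16.800 mg/L.
One interval later, Cmin,ss = Cmax,ss·e^(−kτ) ≈ 16.800 × 0.0787 ≈ 1.322 mg/L.
Trough 1.3 mg/L vs MEC 1 mg/L: adequate.

1.3 mg/L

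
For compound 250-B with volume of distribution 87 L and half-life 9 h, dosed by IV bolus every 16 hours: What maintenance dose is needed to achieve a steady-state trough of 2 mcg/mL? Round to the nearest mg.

423 mg

τ/t½ = 16/9 ≈ 1.7778, so f = (1/2)^(16/9) ≈ 0.291632.
Cmin,ss = (D/Vd)·f/(1−f), so D = Cmin,ss·Vd·(1−f)/f.
D = 2 × 87 × (1−f)/f ≈ 2 × 87 × 2.42898 ≈ 422.64 mg.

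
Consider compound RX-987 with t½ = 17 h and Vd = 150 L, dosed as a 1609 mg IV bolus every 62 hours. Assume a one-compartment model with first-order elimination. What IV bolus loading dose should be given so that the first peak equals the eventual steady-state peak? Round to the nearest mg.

1749 mg

f = (1/2)^(62/17) ≈ 0.079823; accumulation ratio R = 1/(1−f) ≈ 1.08675.
Loading dose to hit Cmax,ss on first dose: D_load = D_maint·R ≈ 1609 × 1.08675 ≈ 1748.58 mg.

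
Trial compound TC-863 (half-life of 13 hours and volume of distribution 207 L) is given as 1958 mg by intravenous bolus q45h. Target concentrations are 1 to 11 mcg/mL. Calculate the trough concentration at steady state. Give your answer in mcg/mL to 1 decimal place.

0.9 mcg/mL

τ/t½ = 45/13 ≈ 3.4615, so fraction remaining f = (1/2)^(45/13) ≈ 0.0908.
At steady state, accumulation factor R = 1/(1 − e^(−kτ)) ≈ 1.0999.
Single-dose peak C₀ = D/Vd = 1958/207 ≈ 9.459 mcg/mL.
Steady-state peak Cmax,ss = C₀·R ≈ 9.459 × 1.0999 ≈ 10.404 mcg/mL.
One interval later, Cmin,ss = Cmax,ss·e^(−kτ) ≈ 10.404 × 0.0908 ≈ 0.945 mcg/mL.
Trough 0.9 mcg/mL vs MEC 1 mcg/mL: subtherapeutic.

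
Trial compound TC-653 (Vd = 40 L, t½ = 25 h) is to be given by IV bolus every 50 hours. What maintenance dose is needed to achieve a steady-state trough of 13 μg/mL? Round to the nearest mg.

1560 mg

τ/t½ = 50/25 ≈ 2, so f = (1/2)^(50/25) ≈ 0.250000.
Cmin,ss = (D/Vd)·f/(1−f), so D = Cmin,ss·Vd·(1−f)/f.
D = 13 × 40 × (1−f)/f ≈ 13 × 40 × 3.00000 ≈ 1560.00 mg.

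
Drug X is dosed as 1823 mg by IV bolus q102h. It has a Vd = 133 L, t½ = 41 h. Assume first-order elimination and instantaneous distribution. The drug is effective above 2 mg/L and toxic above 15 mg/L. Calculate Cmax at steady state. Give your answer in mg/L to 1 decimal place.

k = ln2/t½ = ln2/41 ≈ 0.016906 h⁻¹; fraction remaining f = e^(−kτ) = e^(−0.016906×102) ≈ 0.1783.
At steady state, accumulation factor R = 1/(1 − e^(−kτ)) ≈ 1.2170.
Each bolus raises the concentration by D/Vd = 1823/133 ≈ 13.707 mg/L.
Cmax,ss = C₀/(1 − f) ≈ 13.707/0.8217 ≈ 16.681 mg/L.
Peak 16.7 mg/L vs MTC 15 mg/L: exceeds toxic threshold.

16.7 mg/L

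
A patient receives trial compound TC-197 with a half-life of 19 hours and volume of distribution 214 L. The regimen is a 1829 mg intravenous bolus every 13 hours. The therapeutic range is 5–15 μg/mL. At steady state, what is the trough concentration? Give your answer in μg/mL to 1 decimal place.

k = ln2/t½ = ln2/19 ≈ 0.036481 h⁻¹; fraction remaining f = e^(−kτ) = e^(−0.036481×13) ≈ 0.6223.
Single-dose peak C₀ = D/Vd = 1829/214 ≈ 8.547 μg/mL.
Steady-state trough Cmin,ss = C₀·f/(1−f) ≈ 8.547 × 0.6223/0.3777 ≈ 14.082 μg/mL.
Trough 14.1 μg/mL vs MEC 5 μg/mL: adequate.

14.1 μg/mL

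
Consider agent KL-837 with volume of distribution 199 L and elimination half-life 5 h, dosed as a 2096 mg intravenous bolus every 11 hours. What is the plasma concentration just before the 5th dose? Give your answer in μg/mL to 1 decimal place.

2.9 μg/mL

f = (1/2)^(τ/t½) = (1/2)^(11/5) ≈ 0.2176.
C₀ = D/Vd = 2096/199 ≈ 10.533 μg/mL.
Before the 5th dose, 4 doses have been given. Superposition: Cmin = C₀·(f + f² + … + f^4).
≈ 10.533 × (0.2176 + 0.0473 + 0.0103 + 0.0022) ≈ 10.533 × 0.2774 ≈ 2.922 μg/mL.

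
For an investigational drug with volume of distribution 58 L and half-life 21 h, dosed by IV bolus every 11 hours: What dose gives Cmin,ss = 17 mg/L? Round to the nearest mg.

τ/t½ = 11/21 ≈ 0.52381, so f = (1/2)^(11/21) ≈ 0.695533.
Cmin,ss = (D/Vd)·f/(1−f), so D = Cmin,ss·Vd·(1−f)/f.
D = 17 × 58 × (1−f)/f ≈ 17 × 58 × 0.43775 ≈ 431.62 mg.

432 mg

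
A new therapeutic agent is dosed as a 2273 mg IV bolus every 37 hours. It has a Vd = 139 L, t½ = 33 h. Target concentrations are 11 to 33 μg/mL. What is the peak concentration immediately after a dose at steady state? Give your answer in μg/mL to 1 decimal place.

k = ln2/t½ = ln2/33 ≈ 0.021004 h⁻¹; fraction remaining f = e^(−kτ) = e^(−0.021004×37) ≈ 0.4597.
Accumulation ratio R = 1/(1 − f) ≈ 1/0.5403 ≈ 1.8508.
Single-dose peak C₀ = D/Vd = 2273/139 ≈ 16.353 μg/mL.
Steady-state peak Cmax,ss = C₀·R ≈ 16.353 × 1.8508 ≈ 30.266 μg/mL.
Peak 30.3 μg/mL vs MTC 33 μg/mL: below toxic threshold.

30.3 μg/mL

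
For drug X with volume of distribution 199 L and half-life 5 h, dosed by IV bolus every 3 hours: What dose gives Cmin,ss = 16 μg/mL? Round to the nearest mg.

1642 mg

τ/t½ = 3/5 ≈ 0.6, so f = (1/2)^(3/5) ≈ 0.659754.
Cmin,ss = (D/Vd)·f/(1−f), so D = Cmin,ss·Vd·(1−f)/f.
D = 16 × 199 × (1−f)/f ≈ 16 × 199 × 0.51572 ≈ 1642.05 mg.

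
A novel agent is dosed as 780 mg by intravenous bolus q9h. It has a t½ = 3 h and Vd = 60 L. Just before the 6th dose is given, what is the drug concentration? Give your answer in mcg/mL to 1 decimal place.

f = (1/2)^(τ/t½) = (1/2)^(9/3) ≈ 0.1250.
C₀ = D/Vd = 780/60 ≈ 13.000 mcg/mL.
Before the 6th dose, 5 doses have been given. Superposition: Cmin = C₀·(f + f² + … + f^5).
≈ 13.000 × (0.1250 + 0.0156 + 0.0020 + 0.0002 + 0.0000) ≈ 13.000 × 0.1428 ≈ 1.856 mcg/mL.

1.9 mcg/mL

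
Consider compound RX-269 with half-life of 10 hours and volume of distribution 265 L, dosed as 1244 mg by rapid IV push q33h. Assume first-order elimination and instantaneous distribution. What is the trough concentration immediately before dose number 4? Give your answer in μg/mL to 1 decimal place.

f = (1/2)^(τ/t½) = (1/2)^(33/10) ≈ 0.1015.
C₀ = D/Vd = 1244/265 ≈ 4.694 μg/mL.
Before the 4th dose, 3 doses have been given. Superposition: Cmin = C₀·(f + f² + … + f^3).
≈ 4.694 × (0.1015 + 0.0103 + 0.0010) ≈ 4.694 × 0.1128 ≈ 0.529 μg/mL.

0.5 μg/mL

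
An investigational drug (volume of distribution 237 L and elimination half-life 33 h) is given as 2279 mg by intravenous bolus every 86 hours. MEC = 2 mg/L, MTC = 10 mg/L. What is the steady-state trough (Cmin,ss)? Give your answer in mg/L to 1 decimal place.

τ/t½ = 86/33 ≈ 2.6061, so fraction remaining f = (1/2)^(86/33) ≈ 0.1642.
Each bolus raises the concentration by D/Vd = 2279/237 ≈ 9.616 mg/L.
Steady-state trough Cmin,ss = C₀·f/(1−f) ≈ 9.616 × 0.1642/0.8358 ≈ 1.889 mg/L.
Trough 1.9 mg/L vs MEC 2 mg/L: subtherapeutic.

1.9 mg/L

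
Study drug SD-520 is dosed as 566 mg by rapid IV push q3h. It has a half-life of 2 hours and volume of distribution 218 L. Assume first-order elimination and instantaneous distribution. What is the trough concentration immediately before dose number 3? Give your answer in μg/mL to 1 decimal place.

1.2 μg/mL

f = (1/2)^(τ/t½) = (1/2)^(3/2) ≈ 0.3536.
C₀ = D/Vd = 566/218 ≈ 2.596 μg/mL.
Before the 3rd dose, 2 doses have been given. Superposition: Cmin = C₀·(f + f²).
≈ 2.596 × (0.3536 + 0.1250) ≈ 2.596 × 0.4786 ≈ 1.242 μg/mL.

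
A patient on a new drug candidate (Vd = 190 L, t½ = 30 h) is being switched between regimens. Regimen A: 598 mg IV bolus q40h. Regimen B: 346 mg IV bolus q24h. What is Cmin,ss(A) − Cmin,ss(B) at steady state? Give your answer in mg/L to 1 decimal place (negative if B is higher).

-0.4 mg/L

Regimen A: f = (1/2)^(40/30) ≈ 0.3969; Cmin,ss = (598/190)·f/(1−f) ≈ 2.071 mg/L.
Regimen B: f = (1/2)^(24/30) ≈ 0.5743; Cmin,ss = (346/190)·f/(1−f) ≈ 2.457 mg/L.
Difference ≈ 2.071 − 2.457 ≈ -0.386 mg/L.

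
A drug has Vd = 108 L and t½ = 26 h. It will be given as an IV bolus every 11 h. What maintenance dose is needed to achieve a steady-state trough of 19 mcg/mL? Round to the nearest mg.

τ/t½ = 11/26 ≈ 0.42308, so f = (1/2)^(11/26) ≈ 0.745832.
Cmin,ss = (D/Vd)·f/(1−f), so D = Cmin,ss·Vd·(1−f)/f.
D = 19 × 108 × (1−f)/f ≈ 19 × 108 × 0.34078 ≈ 699.28 mg.

699 mg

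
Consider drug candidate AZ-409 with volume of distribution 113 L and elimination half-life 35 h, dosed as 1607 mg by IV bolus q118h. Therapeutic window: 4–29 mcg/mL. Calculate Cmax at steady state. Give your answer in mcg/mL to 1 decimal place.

15.7 mcg/mL

τ/t½ = 118/35 ≈ 3.3714, so fraction remaining f = (1/2)^(118/35) ≈ 0.0966.
Accumulation ratio R = 1/(1 − f) ≈ 1/0.9034 ≈ 1.1069.
Each bolus raises the concentration by D/Vd = 1607/113 ≈ 14.221 mcg/mL.
Steady-state peak Cmax,ss = C₀·R ≈ 14.221 × 1.1069 ≈ 15.741 mcg/mL.
Peak 15.7 mcg/mL vs MTC 29 mcg/mL: below toxic threshold.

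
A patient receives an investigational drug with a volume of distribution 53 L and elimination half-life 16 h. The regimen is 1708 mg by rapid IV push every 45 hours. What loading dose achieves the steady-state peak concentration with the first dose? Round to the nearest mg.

f = (1/2)^(45/16) ≈ 0.142349; accumulation ratio R = 1/(1−f) ≈ 1.16598.
Loading dose to hit Cmax,ss on first dose: D_load = D_maint·R ≈ 1708 × 1.16598 ≈ 1991.49 mg.

1991 mg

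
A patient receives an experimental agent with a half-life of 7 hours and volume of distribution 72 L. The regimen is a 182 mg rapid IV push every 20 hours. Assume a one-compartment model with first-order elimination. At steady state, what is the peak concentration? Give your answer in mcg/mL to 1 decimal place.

2.9 mcg/mL

τ/t½ = 20/7 ≈ 2.8571, so fraction remaining f = (1/2)^(20/7) ≈ 0.1380.
At steady state, accumulation factor R = 1/(1 − e^(−kτ)) ≈ 1.1601.
Each bolus raises the concentration by D/Vd = 182/72 ≈ 2.528 mcg/mL.
Steady-state peak Cmax,ss = C₀·R ≈ 2.528 × 1.1601 ≈ 2.933 mcg/mL.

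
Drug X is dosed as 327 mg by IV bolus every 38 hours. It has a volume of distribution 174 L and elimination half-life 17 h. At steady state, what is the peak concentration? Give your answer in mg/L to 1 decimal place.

2.4 mg/L

k = ln2/t½ = ln2/17 ≈ 0.040773 h⁻¹; fraction remaining f = e^(−kτ) = e^(−0.040773×38) ≈ 0.2124.
Accumulation ratio R = 1/(1 − f) ≈ 1/0.7876 ≈ 1.2697.
Each bolus raises the concentration by D/Vd = 327/174 ≈ 1.879 mg/L.
Steady-state peak Cmax,ss = C₀·R ≈ 1.879 × 1.2697 ≈ 2.386 mg/L.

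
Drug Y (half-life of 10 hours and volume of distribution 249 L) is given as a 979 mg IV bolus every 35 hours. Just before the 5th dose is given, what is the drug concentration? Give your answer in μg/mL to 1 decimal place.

0.4 μg/mL

f = (1/2)^(τ/t½) = (1/2)^(35/10) ≈ 0.0884.
C₀ = D/Vd = 979/249 ≈ 3.932 μg/mL.
Before the 5th dose, 4 doses have been given. Superposition: Cmin = C₀·(f + f² + … + f^4).
≈ 3.932 × (0.0884 + 0.0078 + 0.0007 + 0.0001) ≈ 3.932 × 0.0970 ≈ 0.381 μg/mL.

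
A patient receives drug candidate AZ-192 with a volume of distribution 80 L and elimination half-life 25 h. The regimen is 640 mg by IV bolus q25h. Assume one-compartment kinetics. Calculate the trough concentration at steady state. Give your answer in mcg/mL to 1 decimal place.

8.0 mcg/mL

The dosing interval is 1 half-life, so f = 2^(−1) = 0.5.
At steady state, R = 1/(1 − 0.5) = 2/1.
Single-dose peak C₀ = D/Vd = 640/80 = 8 mcg/mL.
Steady-state peak Cmax,ss = C₀·R = 8 × 2/1 ≈ 16.000 mcg/mL.
Steady-state trough Cmin,ss = Cmax,ss·f ≈ 16.000 × 0.5 ≈ 8.000 mcg/mL.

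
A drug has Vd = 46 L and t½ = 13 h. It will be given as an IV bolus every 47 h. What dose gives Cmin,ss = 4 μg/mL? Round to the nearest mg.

τ/t½ = 47/13 ≈ 3.6154, so f = (1/2)^(47/13) ≈ 0.081594.
Cmin,ss = (D/Vd)·f/(1−f), so D = Cmin,ss·Vd·(1−f)/f.
D = 4 × 46 × (1−f)/f ≈ 4 × 46 × 11.25580 ≈ 2071.07 mg.

2071 mg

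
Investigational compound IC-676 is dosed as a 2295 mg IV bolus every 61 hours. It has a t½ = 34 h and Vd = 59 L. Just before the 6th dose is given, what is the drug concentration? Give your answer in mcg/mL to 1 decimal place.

15.7 mcg/mL

f = (1/2)^(τ/t½) = (1/2)^(61/34) ≈ 0.2883.
C₀ = D/Vd = 2295/59 ≈ 38.898 mcg/mL.
Before the 6th dose, 5 doses have been given. Superposition: Cmin = C₀·(f + f² + … + f^5).
≈ 38.898 × (0.2883 + 0.0831 + 0.0240 + 0.0069 + 0.0020) ≈ 38.898 × 0.4043 ≈ 15.726 mcg/mL.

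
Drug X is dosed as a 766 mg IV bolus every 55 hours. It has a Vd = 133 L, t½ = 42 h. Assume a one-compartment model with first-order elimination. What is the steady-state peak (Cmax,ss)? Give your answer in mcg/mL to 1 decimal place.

9.7 mcg/mL

Over one 55-h interval, 55/42 ≈ 1.3095 half-lives elapse, leaving f ≈ 0.4035 of each dose.
At steady state, accumulation factor R = 1/(1 − e^(−kτ)) ≈ 1.6764.
Single-dose peak C₀ = D/Vd = 766/133 ≈ 5.759 mcg/mL.
Steady-state peak Cmax,ss = C₀·R ≈ 5.759 × 1.6764 ≈ 9.654 mcg/mL.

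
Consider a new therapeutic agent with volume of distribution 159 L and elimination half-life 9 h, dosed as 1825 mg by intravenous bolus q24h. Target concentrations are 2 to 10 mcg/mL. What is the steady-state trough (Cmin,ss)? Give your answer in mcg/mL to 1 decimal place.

Over one 24-h interval, 24/9 ≈ 2.6667 half-lives elapse, leaving f ≈ 0.1575 of each dose.
Single-dose peak C₀ = D/Vd = 1825/159 ≈ 11.478 mcg/mL.
Steady-state trough Cmin,ss = C₀·f/(1−f) ≈ 11.478 × 0.1575/0.8425 ≈ 2.146 mcg/mL.
Trough 2.1 mcg/mL vs MEC 2 mcg/mL: adequate.

2.1 mcg/mL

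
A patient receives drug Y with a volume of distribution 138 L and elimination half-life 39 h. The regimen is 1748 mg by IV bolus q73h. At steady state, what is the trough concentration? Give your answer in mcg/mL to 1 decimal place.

4.8 mcg/mL

Over one 73-h interval, 73/39 ≈ 1.8718 half-lives elapse, leaving f ≈ 0.2732 of each dose.
Accumulation ratio R = 1/(1 − f) ≈ 1/0.7268 ≈ 1.3759.
Single-dose peak C₀ = D/Vd = 1748/138 ≈ 12.667 mcg/mL.
Steady-state peak Cmax,ss = C₀·R ≈ 12.667 × 1.3759 ≈ 17.429 mcg/mL.
Steady-state trough Cmin,ss = Cmax,ss·f ≈ 17.429 × 0.2732 ≈ 4.762 mcg/mL.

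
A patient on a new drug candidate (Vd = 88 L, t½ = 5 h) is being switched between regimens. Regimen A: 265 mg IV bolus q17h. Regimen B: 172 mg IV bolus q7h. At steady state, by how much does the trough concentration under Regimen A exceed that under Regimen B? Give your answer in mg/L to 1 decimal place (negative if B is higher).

Regimen A: f = (1/2)^(17/5) ≈ 0.0947; Cmin,ss = (265/88)·f/(1−f) ≈ 0.315 mg/L.
Regimen B: f = (1/2)^(7/5) ≈ 0.3789; Cmin,ss = (172/88)·f/(1−f) ≈ 1.192 mg/L.
Difference ≈ 0.315 − 1.192 ≈ -0.877 mg/L.

-0.9 mg/L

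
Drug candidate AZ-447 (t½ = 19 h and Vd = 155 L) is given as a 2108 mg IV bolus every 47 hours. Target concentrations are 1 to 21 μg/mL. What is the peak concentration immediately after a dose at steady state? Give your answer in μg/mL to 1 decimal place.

τ/t½ = 47/19 ≈ 2.4737, so fraction remaining f = (1/2)^(47/19) ≈ 0.1800.
At steady state, accumulation factor R = 1/(1 − e^(−kτ)) ≈ 1.2195.
Single-dose peak C₀ = D/Vd = 2108/155 ≈ 13.600 μg/mL.
Steady-state peak Cmax,ss = C₀·R ≈ 13.600 × 1.2195 ≈ 16.585 μg/mL.
Peak 16.6 μg/mL vs MTC 21 μg/mL: below toxic threshold.

16.6 μg/mL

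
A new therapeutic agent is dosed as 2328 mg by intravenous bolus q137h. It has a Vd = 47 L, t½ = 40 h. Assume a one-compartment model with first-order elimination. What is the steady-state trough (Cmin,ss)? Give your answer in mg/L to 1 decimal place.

5.1 mg/L

k = ln2/t½ = ln2/40 ≈ 0.017329 h⁻¹; fraction remaining f = e^(−kτ) = e^(−0.017329×137) ≈ 0.0931.
Single-dose peak C₀ = D/Vd = 2328/47 ≈ 49.532 mg/L.
Steady-state trough Cmin,ss = C₀·f/(1−f) ≈ 49.532 × 0.0931/0.9069 ≈ 5.085 mg/L.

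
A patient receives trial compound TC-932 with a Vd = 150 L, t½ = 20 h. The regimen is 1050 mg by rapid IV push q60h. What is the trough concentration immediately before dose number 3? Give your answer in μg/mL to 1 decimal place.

f = (1/2)^(τ/t½) = (1/2)^(60/20) ≈ 0.1250.
C₀ = D/Vd = 1050/150 ≈ 7.000 μg/mL.
Before the 3rd dose, 2 doses have been given. Superposition: Cmin = C₀·(f + f²).
≈ 7.000 × (0.1250 + 0.0156) ≈ 7.000 × 0.1406 ≈ 0.984 μg/mL.

1.0 μg/mL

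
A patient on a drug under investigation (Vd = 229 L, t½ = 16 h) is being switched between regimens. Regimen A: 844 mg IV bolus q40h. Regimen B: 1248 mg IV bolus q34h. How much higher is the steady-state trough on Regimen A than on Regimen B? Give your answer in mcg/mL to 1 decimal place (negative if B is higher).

Regimen A: f = (1/2)^(40/16) ≈ 0.1768; Cmin,ss = (844/229)·f/(1−f) ≈ 0.792 mcg/mL.
Regimen B: f = (1/2)^(34/16) ≈ 0.2293; Cmin,ss = (1248/229)·f/(1−f) ≈ 1.621 mcg/mL.
Difference ≈ 0.792 − 1.621 ≈ -0.829 mcg/mL.

-0.8 mcg/mL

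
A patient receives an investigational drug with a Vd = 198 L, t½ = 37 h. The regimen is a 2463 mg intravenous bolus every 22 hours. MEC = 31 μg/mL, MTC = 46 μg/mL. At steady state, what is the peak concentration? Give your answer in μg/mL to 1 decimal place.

Over one 22-h interval, 22/37 ≈ 0.59459 half-lives elapse, leaving f ≈ 0.6622 of each dose.
Accumulation ratio R = 1/(1 − f) ≈ 1/0.3378 ≈ 2.9603.
Each bolus raises the concentration by D/Vd = 2463/198 ≈ 12.439 μg/mL.
Steady-state peak Cmax,ss = C₀·R ≈ 12.439 × 2.9603 ≈ 36.823 μg/mL.
Peak 36.8 μg/mL vs MTC 46 μg/mL: below toxic threshold.

36.8 μg/mL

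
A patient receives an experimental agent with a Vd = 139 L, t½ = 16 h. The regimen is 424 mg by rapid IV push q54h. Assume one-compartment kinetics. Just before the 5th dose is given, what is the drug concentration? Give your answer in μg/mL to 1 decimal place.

f = (1/2)^(τ/t½) = (1/2)^(54/16) ≈ 0.0964.
C₀ = D/Vd = 424/139 ≈ 3.050 μg/mL.
Before the 5th dose, 4 doses have been given. Superposition: Cmin = C₀·(f + f² + … + f^4).
≈ 3.050 × (0.0964 + 0.0093 + 0.0009 + 0.0001) ≈ 3.050 × 0.1067 ≈ 0.325 μg/mL.

0.3 μg/mL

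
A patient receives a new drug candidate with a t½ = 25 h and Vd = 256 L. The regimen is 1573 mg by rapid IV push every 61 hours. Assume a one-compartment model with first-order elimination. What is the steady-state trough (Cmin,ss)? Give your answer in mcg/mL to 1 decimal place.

Over one 61-h interval, 61/25 ≈ 2.44 half-lives elapse, leaving f ≈ 0.1843 of each dose.
Accumulation ratio R = 1/(1 − f) ≈ 1/0.8157 ≈ 1.2259.
Single-dose peak C₀ = D/Vd = 1573/256 ≈ 6.145 mcg/mL.
Steady-state peak Cmax,ss = C₀·R ≈ 6.145 × 1.2259 ≈ 7.533 mcg/mL.
Steady-state trough Cmin,ss = Cmax,ss·f ≈ 7.533 × 0.1843 ≈ 1.388 mcg/mL.

1.4 mcg/mL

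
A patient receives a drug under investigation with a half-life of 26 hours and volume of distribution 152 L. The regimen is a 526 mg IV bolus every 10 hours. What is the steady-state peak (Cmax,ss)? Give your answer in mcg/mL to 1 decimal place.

14.8 mcg/mL

τ/t½ = 10/26 ≈ 0.38462, so fraction remaining f = (1/2)^(10/26) ≈ 0.7660.
Accumulation ratio R = 1/(1 − f) ≈ 1/0.2340 ≈ 4.2735.
Single-dose peak C₀ = D/Vd = 526/152 ≈ 3.461 mcg/mL.
Cmax,ss = C₀/(1 − f) ≈ 3.461/0.2340 ≈ 14.791 mcg/mL.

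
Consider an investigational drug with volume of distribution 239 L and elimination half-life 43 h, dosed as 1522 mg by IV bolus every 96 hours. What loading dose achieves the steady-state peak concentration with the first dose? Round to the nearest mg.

f = (1/2)^(96/43) ≈ 0.212781; accumulation ratio R = 1/(1−f) ≈ 1.27029.
Loading dose to hit Cmax,ss on first dose: D_load = D_maint·R ≈ 1522 × 1.27029 ≈ 1933.38 mg.

1933 mg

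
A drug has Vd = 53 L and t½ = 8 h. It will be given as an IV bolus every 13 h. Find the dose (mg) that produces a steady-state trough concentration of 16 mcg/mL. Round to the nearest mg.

τ/t½ = 13/8 ≈ 1.625, so f = (1/2)^(13/8) ≈ 0.324210.
Cmin,ss = (D/Vd)·f/(1−f), so D = Cmin,ss·Vd·(1−f)/f.
D = 16 × 53 × (1−f)/f ≈ 16 × 53 × 2.08442 ≈ 1767.59 mg.

1768 mg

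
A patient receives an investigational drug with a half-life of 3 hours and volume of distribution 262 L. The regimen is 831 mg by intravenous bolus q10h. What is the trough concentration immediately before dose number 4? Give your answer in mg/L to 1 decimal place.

f = (1/2)^(τ/t½) = (1/2)^(10/3) ≈ 0.0992.
C₀ = D/Vd = 831/262 ≈ 3.172 mg/L.
Before the 4th dose, 3 doses have been given. Superposition: Cmin = C₀·(f + f² + … + f^3).
≈ 3.172 × (0.0992 + 0.0098 + 0.0010) ≈ 3.172 × 0.1100 ≈ 0.349 mg/L.

0.3 mg/L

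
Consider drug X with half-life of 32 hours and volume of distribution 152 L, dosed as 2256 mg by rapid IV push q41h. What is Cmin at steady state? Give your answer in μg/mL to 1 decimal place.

10.4 μg/mL

τ/t½ = 41/32 ≈ 1.2812, so fraction remaining f = (1/2)^(41/32) ≈ 0.4114.
Each bolus raises the concentration by D/Vd = 2256/152 ≈ 14.842 μg/mL.
Steady-state trough Cmin,ss = C₀·f/(1−f) ≈ 14.842 × 0.4114/0.5886 ≈ 10.374 μg/mL.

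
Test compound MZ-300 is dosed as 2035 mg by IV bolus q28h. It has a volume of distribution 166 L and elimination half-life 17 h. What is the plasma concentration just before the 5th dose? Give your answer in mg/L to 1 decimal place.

5.7 mg/L

f = (1/2)^(τ/t½) = (1/2)^(28/17) ≈ 0.3193.
C₀ = D/Vd = 2035/166 ≈ 12.259 mg/L.
Before the 5th dose, 4 doses have been given. Superposition: Cmin = C₀·(f + f² + … + f^4).
≈ 12.259 × (0.3193 + 0.1020 + 0.0326 + 0.0104) ≈ 12.259 × 0.4643 ≈ 5.692 mg/L.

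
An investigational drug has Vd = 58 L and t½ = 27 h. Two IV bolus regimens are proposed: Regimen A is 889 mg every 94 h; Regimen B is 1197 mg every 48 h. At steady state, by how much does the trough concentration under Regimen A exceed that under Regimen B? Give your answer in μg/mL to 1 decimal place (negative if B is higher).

-7.0 μg/mL

Regimen A: f = (1/2)^(94/27) ≈ 0.0895; Cmin,ss = (889/58)·f/(1−f) ≈ 1.507 μg/mL.
Regimen B: f = (1/2)^(48/27) ≈ 0.2916; Cmin,ss = (1197/58)·f/(1−f) ≈ 8.495 μg/mL.
Difference ≈ 1.507 − 8.495 ≈ -6.988 μg/mL.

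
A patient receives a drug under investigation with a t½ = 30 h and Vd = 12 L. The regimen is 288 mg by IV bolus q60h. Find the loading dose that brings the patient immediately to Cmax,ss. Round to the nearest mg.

384 mg

f = (1/2)^(60/30) ≈ 0.250000; accumulation ratio R = 1/(1−f) ≈ 1.33333.
Loading dose to hit Cmax,ss on first dose: D_load = D_maint·R ≈ 288 × 1.33333 ≈ 384.00 mg.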